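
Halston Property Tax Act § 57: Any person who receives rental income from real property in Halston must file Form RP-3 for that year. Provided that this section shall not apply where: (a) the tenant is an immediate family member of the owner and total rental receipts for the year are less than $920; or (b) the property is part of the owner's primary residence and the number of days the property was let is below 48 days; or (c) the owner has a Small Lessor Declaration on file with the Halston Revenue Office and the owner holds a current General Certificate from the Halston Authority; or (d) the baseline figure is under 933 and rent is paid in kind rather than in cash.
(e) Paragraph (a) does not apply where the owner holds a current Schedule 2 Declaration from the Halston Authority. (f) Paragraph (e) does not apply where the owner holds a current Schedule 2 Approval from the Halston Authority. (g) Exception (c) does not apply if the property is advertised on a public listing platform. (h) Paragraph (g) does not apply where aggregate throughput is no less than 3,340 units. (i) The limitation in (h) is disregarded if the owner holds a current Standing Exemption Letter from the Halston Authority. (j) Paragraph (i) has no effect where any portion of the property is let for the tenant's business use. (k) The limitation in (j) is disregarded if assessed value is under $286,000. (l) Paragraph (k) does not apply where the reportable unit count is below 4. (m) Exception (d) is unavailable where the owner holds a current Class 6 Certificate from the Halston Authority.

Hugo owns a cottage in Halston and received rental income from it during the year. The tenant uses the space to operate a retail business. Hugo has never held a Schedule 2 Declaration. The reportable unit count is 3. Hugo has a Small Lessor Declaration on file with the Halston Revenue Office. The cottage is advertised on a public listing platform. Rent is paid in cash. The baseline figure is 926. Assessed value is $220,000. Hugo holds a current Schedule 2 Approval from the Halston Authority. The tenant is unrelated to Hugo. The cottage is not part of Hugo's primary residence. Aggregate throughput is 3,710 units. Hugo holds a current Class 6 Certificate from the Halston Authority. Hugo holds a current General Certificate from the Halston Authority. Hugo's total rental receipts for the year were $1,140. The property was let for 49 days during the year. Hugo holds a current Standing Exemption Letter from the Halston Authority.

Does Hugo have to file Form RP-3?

Exception (a) fails — the tenant is unrelated to the owner.
Exception (b) requires that the property is part of the owner's primary residence; but the cottage is not part of the primary residence, so (b) is unavailable.
Exception (c) is satisfied on its face — a Small Lessor Declaration is on file; a current General Certificate is held. Under paragraphs (g)–(l): (g) is triggered (the property is publicly advertised), but is overridden by (h): (h) operates against (g): aggregate throughput is 3,710 units, meeting the 3,340 units threshold. (i) applies (a current Standing Exemption Letter is held), but is overridden by (j): (j) operates against (i): the space is let for business use. (k) applies (assessed value is $220,000, under the $286,000 limit), but yields to (l): (l) is triggered — the reportable unit count is 3, below the 4 limit. So (c) applies.
Exception (d) requires that rent is paid in kind rather than in cash; but rent is paid in cash, so (d) is unavailable.

No — exception (c) applies; Hugo is not required to file Form RP-3.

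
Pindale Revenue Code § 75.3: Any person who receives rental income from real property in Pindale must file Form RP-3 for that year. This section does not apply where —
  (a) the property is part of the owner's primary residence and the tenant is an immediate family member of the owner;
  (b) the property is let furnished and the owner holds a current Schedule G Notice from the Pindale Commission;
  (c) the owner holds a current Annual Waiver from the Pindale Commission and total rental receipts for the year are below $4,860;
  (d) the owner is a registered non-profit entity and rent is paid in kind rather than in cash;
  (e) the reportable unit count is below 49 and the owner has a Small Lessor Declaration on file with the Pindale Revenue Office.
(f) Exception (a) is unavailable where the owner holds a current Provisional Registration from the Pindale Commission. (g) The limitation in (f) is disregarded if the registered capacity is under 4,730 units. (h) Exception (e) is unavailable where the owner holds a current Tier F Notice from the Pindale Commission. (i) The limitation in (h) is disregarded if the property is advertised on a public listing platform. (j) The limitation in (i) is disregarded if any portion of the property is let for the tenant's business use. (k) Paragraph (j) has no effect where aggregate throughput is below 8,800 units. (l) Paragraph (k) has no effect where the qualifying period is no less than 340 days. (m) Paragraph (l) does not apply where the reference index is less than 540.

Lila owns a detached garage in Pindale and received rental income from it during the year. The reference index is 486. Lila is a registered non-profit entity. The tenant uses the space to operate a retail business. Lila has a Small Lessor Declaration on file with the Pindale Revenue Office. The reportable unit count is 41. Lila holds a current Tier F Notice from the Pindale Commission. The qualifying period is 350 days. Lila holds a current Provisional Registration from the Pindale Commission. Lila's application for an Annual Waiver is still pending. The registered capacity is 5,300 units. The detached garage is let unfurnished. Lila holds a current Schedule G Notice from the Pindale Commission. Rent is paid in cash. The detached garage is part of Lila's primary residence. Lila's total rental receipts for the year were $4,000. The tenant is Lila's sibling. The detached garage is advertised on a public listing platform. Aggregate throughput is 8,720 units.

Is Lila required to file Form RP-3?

No — exception (e) applies; Lila is not required to file Form RP-3.

Exception (a)'s conditions are all satisfied: the detached garage is part of the primary residence; the tenant is an immediate family member. Turning to paragraphs (f)–(g): (f) operates against (a): a current Provisional Registration is held. (g) is inapplicable (the registered capacity is 5,300 units, not under 4,730 units), so (f) stands. (a) is therefore removed.
Exception (b) requires that the property is let furnished; but the property is let unfurnished, so (b) is unavailable.
Exception (c) requires that the owner holds a current Annual Waiver from the Pindale Commission; but no current Annual Waiver is held, so (c) is unavailable.
Exception (d) does not apply: rent is paid in cash.
All of (e)'s requirements are met (the reportable unit count is 41, below the 49 limit; a Small Lessor Declaration is on file). Under paragraphs (h)–(m): (h) would limit (e) — a current Tier F Notice is held — but (i) sets (h) aside: (i) operates against (h): the property is publicly advertised. (j) is engaged (the space is let for business use), but is set aside by (k): (k) is triggered — aggregate throughput is 8,720 units, below the 8,800 units limit. (l) would limit (k) — the qualifying period is 350 days, meeting the 340 days threshold — but (m) sets (l) aside: (m) operates — the reference index is 486, less than the 540 limit. Exception (e) stands.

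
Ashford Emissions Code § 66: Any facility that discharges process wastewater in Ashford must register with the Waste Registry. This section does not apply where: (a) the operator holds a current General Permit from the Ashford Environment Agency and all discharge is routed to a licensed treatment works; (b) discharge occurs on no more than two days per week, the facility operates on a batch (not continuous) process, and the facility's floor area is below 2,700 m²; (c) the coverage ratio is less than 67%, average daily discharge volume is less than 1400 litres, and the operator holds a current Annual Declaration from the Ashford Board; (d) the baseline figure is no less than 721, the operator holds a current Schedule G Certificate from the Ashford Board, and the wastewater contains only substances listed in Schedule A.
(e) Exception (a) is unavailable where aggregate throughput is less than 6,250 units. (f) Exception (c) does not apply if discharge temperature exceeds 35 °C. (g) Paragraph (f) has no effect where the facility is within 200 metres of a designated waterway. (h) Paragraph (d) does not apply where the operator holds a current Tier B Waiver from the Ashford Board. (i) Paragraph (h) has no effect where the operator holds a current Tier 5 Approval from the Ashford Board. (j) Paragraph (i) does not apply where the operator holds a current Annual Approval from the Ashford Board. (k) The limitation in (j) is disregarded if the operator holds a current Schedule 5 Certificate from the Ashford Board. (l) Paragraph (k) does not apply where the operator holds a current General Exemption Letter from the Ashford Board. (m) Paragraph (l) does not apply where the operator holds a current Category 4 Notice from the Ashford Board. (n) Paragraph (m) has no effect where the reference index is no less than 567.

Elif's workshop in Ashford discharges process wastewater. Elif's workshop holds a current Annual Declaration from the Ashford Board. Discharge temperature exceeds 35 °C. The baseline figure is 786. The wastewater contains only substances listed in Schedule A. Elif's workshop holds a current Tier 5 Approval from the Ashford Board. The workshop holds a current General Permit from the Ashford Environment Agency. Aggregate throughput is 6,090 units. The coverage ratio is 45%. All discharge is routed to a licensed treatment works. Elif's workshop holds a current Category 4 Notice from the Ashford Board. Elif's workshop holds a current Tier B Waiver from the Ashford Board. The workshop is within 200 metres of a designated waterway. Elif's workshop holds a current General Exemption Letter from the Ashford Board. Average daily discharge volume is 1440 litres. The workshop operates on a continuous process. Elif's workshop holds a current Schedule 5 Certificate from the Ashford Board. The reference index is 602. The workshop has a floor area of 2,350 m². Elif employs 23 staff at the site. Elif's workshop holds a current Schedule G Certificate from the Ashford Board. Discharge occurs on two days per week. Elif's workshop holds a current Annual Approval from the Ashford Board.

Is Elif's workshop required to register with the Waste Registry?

Exception (a)'s conditions are all satisfied: a current General Permit is held; discharge is routed to a licensed treatment works. But: (e) operates against (a): aggregate throughput is 6,090 units, less than the 6,250 units limit. Exception (a) does not apply.
Exception (b) requires that the facility operates on a batch (not continuous) process; but the facility operates on a continuous process, so (b) is unavailable.
Exception (c) fails — average daily discharge volume is 1440 litres, not less than 1400 litres.
Exception (d) is satisfied on its face — the baseline figure is 786, meeting the 721 threshold; a current Schedule G Certificate is held; the wastewater is Schedule-A-only. However, paragraphs (h)–(n) must be considered: (h) operates against (d): a current Tier B Waiver is held. (i) is engaged (a current Tier 5 Approval is held), but is itself disapplied by (j): (j) operates — a current Annual Approval is held. (k) is triggered (a current Schedule 5 Certificate is held), but yields to (l): (l) applies — a current General Exemption Letter is held. (m) is triggered (a current Category 4 Notice is held), but yields to (n): (n) operates against (m): the reference index is 602, meeting the 567 threshold. So (d) is unavailable.
No exception displaces § 66.

Yes — Elif's workshop must register with the Waste Registry.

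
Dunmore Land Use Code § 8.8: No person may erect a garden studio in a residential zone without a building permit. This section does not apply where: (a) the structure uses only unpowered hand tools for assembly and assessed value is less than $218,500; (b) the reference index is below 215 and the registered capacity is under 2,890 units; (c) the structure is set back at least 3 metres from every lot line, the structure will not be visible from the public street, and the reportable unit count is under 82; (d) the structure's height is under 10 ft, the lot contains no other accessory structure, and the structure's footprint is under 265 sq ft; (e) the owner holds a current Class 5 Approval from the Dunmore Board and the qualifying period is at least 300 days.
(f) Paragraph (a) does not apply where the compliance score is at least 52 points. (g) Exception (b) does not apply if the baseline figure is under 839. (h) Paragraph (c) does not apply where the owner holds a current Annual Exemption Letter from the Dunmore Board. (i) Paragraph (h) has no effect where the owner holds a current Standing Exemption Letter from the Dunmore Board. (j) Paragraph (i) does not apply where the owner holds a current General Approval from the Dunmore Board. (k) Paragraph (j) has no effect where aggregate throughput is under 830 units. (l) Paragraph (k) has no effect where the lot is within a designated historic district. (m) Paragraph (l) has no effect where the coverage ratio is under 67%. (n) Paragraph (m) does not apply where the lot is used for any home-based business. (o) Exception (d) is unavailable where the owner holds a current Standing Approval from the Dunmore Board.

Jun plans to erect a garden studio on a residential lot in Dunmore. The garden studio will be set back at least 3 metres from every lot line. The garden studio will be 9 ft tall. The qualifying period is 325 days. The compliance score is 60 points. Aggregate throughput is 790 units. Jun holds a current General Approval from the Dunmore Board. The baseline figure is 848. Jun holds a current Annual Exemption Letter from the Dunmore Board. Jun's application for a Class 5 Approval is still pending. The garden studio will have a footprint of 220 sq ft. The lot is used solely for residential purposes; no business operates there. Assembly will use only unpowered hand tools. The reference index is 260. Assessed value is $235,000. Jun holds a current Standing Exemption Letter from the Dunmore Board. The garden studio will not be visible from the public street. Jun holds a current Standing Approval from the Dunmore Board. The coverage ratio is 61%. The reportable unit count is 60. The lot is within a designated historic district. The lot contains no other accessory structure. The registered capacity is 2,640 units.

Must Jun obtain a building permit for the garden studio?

Exception (a) requires that assessed value is less than $218,500; but assessed value is $235,000, not less than $218,500, so (a) is unavailable.
Exception (b) does not apply: the reference index is 260, not below 215.
All of (c)'s requirements are met (the setback is at least 3 m on every side; the structure will not be visible from the street; the reportable unit count is 60, under the 82 limit). Considering the limiting provisions: (h) is triggered (a current Annual Exemption Letter is held), but is set aside by (i): (i) operates against (h): a current Standing Exemption Letter is held. (j) would limit (i) — a current General Approval is held — but (k) sets (j) aside: (k) operates against (j): aggregate throughput is 790 units, under the 830 units limit. (l) applies (the lot is in a historic district), but yields to (m): (m) is triggered — the coverage ratio is 61%, under the 67% limit. (n) does not operate here (the lot is solely residential), so (m) stands. Exception (c) stands.
Exception (d) is satisfied on its face — the structure's height is 9 ft, under the 10 ft limit; the lot has no other accessory structure; the structure's footprint is 220 sq ft, under the 265 sq ft limit. But: (o) is triggered — a current Standing Approval is held. Exception (d) does not apply.
Exception (e) does not apply: the Class 5 Approval is not current.

No — exception (c) applies; Jun does not need a building permit.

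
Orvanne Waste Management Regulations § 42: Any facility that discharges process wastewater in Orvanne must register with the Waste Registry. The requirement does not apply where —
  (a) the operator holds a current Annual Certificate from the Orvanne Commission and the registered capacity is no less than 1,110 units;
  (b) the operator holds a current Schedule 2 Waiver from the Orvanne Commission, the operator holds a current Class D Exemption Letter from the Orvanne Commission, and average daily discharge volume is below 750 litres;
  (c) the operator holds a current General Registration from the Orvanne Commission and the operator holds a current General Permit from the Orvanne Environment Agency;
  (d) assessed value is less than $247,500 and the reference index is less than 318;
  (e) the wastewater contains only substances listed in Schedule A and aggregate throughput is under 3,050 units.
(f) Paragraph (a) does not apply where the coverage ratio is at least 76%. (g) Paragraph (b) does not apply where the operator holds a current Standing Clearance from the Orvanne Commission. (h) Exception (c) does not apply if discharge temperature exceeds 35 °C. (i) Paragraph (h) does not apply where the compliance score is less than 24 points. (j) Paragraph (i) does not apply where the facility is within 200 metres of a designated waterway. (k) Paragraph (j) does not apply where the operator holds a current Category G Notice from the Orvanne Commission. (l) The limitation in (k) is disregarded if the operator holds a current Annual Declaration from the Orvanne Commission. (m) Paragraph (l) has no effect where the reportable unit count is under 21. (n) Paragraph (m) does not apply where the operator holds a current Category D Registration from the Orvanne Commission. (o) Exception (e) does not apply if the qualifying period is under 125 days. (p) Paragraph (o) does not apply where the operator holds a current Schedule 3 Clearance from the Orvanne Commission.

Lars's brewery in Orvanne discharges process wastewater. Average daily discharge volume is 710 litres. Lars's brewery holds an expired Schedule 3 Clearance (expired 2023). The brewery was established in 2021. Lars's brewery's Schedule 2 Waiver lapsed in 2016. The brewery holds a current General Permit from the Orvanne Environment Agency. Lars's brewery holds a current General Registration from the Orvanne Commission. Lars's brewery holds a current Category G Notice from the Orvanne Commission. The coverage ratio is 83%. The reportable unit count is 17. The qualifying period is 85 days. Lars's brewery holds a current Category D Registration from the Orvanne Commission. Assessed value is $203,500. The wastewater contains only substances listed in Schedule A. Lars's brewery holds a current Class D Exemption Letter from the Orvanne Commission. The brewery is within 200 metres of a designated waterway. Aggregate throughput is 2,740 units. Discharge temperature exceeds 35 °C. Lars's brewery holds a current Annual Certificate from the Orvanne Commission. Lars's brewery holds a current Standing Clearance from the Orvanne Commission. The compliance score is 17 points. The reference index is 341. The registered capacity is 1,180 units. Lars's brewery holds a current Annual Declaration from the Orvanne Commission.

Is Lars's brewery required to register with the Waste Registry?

Yes — Lars's brewery must register with the Waste Registry.

Exception (a) is satisfied on its face — a current Annual Certificate is held; the registered capacity is 1,180 units, meeting the 1,110 units threshold. Turning to paragraph (f): (f) operates against (a): the coverage ratio is 83%, meeting the 76% threshold. So (a) is unavailable.
Exception (b) fails — the Schedule 2 Waiver is not current.
All of (c)'s requirements are met (a current General Registration is held; a current General Permit is held). But applying paragraphs (h)–(n): (h) is engaged — discharge temperature exceeds 35 °C. (i) would limit (h) — the compliance score is 17 points, less than the 24 points limit — but (j) sets (i) aside: (j) is triggered — the brewery is within 200 m of a designated waterway. (k) is triggered (a current Category G Notice is held), but is overridden by (l): (l) applies — a current Annual Declaration is held. (m) applies (the reportable unit count is 17, under the 21 limit), but yields to (n): (n) is triggered — a current Category D Registration is held. So (c) is unavailable.
Exception (d) requires that the reference index is less than 318; but the reference index is 341, not less than 318, so (d) is unavailable.
Exception (e) is satisfied on its face — the wastewater is Schedule-A-only; aggregate throughput is 2,740 units, under the 3,050 units limit. But: (o) operates against (e): the qualifying period is 85 days, under the 125 days limit. (p), which would lift (o), is inapplicable — the Schedule 3 Clearance is not current. So (e) is unavailable.
Every exception is unavailable, so the rule governs.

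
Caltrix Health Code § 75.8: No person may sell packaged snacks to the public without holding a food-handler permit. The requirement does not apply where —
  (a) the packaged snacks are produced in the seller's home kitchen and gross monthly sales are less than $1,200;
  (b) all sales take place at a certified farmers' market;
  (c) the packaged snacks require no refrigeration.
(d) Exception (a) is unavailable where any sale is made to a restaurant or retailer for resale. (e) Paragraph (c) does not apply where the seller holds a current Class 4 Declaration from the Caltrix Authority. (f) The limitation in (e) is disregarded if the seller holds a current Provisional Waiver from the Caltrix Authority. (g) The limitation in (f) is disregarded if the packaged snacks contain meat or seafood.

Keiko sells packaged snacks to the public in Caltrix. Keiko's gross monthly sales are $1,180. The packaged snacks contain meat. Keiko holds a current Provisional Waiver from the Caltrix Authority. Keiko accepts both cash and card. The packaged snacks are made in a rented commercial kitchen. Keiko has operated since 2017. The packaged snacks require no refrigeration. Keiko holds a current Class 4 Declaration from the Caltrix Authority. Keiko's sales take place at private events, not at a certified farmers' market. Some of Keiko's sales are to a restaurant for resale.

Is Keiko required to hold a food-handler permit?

Yes — Keiko must hold a food-handler permit.

Exception (a) does not apply: the packaged snacks are made in a commercial kitchen, not a home kitchen.
Exception (b) requires that all sales take place at a certified farmers' market; but sales are at private events, not a certified farmers' market, so (b) is unavailable.
All of (c)'s requirements are met (the packaged snacks are shelf-stable). But: (e) operates against (c): a current Class 4 Declaration is held. (f) is triggered (a current Provisional Waiver is held), but yields to (g): (g) operates against (f): the packaged snacks contain meat. (c) is therefore removed.
Every exception is unavailable, so the rule governs.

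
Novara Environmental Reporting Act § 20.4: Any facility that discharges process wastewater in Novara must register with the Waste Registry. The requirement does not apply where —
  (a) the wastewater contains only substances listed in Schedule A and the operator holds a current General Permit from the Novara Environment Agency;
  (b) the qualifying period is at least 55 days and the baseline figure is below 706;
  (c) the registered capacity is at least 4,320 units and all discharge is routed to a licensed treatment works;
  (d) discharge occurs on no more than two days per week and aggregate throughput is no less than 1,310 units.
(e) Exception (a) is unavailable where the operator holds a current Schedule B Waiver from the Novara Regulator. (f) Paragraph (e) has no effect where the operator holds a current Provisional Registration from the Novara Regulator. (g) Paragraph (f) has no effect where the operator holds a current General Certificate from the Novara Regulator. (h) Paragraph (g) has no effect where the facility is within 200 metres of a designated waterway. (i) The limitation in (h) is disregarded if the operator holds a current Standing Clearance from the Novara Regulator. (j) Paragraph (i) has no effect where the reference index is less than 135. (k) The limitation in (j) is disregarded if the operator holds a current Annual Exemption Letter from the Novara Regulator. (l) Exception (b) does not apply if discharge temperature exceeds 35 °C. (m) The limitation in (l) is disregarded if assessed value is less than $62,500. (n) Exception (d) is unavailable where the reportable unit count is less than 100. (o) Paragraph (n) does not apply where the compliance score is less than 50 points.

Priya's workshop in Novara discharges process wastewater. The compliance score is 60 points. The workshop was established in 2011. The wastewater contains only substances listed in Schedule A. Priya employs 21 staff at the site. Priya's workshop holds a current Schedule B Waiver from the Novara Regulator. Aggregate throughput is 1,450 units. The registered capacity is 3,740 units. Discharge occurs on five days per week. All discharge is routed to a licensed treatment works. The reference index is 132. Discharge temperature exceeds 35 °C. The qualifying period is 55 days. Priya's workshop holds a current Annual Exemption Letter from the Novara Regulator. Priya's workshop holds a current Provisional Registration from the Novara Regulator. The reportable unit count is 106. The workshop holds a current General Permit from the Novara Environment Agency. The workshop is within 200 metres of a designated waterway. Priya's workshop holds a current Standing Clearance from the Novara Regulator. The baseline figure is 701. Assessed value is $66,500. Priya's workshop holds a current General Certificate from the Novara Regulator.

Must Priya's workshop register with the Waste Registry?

Yes — Priya's workshop must register with the Waste Registry.

Exception (a)'s conditions are all satisfied: the wastewater is Schedule-A-only; a current General Permit is held. But applying paragraphs (e)–(k): (e) operates against (a): a current Schedule B Waiver is held. (f) would limit (e) — a current Provisional Registration is held — but (g) sets (f) aside: (g) applies — a current General Certificate is held. (h) is triggered (the workshop is within 200 m of a designated waterway), but is set aside by (i): (i) operates against (h): a current Standing Clearance is held. (j) would limit (i) — the reference index is 132, less than the 135 limit — but (k) sets (j) aside: (k) applies — a current Annual Exemption Letter is held. (a) is therefore removed.
Exception (b)'s conditions are all satisfied: the qualifying period is 55 days, meeting the 55 days threshold; the baseline figure is 701, below the 706 limit. Turning to paragraphs (l)–(m): (l) applies — discharge temperature exceeds 35 °C. (m) is not engaged (assessed value is $66,500, not less than $62,500), so (l) stands. (b) is therefore removed.
Exception (c) does not apply: the registered capacity is 3,740 units, short of 4,320 units.
Exception (d) requires that discharge occurs on no more than two days per week; but discharge occurs on five days per week, so (d) is unavailable.
No exception is made out. Priya's workshop falls within the general rule.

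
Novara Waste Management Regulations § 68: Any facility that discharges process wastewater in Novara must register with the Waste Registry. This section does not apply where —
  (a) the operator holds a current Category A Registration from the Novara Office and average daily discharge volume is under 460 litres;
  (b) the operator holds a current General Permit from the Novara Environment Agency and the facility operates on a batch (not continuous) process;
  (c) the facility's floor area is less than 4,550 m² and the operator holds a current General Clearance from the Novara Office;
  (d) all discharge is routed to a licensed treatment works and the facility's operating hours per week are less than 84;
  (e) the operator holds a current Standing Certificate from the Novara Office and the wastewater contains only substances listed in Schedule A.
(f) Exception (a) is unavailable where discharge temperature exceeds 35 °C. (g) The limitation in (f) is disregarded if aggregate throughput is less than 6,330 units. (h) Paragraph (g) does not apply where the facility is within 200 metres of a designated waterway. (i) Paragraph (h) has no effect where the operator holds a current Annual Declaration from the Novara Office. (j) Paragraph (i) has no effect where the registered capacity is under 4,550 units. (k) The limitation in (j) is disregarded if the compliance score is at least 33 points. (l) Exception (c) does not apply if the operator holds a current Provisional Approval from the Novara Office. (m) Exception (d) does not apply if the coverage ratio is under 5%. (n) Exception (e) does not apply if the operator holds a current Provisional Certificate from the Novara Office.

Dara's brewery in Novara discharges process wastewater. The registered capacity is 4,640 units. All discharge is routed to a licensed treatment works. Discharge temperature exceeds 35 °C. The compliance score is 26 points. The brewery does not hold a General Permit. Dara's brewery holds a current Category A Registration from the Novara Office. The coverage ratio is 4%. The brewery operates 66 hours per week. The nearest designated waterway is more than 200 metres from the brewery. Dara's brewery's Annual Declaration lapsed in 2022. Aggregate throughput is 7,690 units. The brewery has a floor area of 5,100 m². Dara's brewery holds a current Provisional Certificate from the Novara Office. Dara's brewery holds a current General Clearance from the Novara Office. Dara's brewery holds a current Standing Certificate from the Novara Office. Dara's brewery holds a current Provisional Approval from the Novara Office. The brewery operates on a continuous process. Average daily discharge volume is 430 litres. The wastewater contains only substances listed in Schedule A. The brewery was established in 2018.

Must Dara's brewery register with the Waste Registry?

Exception (a)'s conditions are all satisfied: a current Category A Registration is held; average daily discharge volume is 430 litres, under the 460 litres limit. But applying paragraphs (f)–(k): (f) operates against (a): discharge temperature exceeds 35 °C. (g) is not engaged (aggregate throughput is 7,690 units, not less than 6,330 units), so (f) stands. (a) is therefore removed.
Exception (b) requires that the operator holds a current General Permit from the Novara Environment Agency; but no General Permit is held, so (b) is unavailable.
Exception (c) requires that the facility's floor area is less than 4,550 m²; but the facility's floor area is 5,100 m², not less than 4,550 m², so (c) is unavailable.
All of (d)'s requirements are met (discharge is routed to a licensed treatment works; the facility's operating hours per week are 66, less than the 84 limit). But: (m) is triggered — the coverage ratio is 4%, under the 5% limit. Exception (d) does not apply.
Exception (e)'s conditions are all satisfied: a current Standing Certificate is held; the wastewater is Schedule-A-only. Turning to paragraph (n): (n) applies — a current Provisional Certificate is held. So (e) is unavailable.
No exception displaces § 68.

Yes — Dara's brewery must register with the Waste Registry.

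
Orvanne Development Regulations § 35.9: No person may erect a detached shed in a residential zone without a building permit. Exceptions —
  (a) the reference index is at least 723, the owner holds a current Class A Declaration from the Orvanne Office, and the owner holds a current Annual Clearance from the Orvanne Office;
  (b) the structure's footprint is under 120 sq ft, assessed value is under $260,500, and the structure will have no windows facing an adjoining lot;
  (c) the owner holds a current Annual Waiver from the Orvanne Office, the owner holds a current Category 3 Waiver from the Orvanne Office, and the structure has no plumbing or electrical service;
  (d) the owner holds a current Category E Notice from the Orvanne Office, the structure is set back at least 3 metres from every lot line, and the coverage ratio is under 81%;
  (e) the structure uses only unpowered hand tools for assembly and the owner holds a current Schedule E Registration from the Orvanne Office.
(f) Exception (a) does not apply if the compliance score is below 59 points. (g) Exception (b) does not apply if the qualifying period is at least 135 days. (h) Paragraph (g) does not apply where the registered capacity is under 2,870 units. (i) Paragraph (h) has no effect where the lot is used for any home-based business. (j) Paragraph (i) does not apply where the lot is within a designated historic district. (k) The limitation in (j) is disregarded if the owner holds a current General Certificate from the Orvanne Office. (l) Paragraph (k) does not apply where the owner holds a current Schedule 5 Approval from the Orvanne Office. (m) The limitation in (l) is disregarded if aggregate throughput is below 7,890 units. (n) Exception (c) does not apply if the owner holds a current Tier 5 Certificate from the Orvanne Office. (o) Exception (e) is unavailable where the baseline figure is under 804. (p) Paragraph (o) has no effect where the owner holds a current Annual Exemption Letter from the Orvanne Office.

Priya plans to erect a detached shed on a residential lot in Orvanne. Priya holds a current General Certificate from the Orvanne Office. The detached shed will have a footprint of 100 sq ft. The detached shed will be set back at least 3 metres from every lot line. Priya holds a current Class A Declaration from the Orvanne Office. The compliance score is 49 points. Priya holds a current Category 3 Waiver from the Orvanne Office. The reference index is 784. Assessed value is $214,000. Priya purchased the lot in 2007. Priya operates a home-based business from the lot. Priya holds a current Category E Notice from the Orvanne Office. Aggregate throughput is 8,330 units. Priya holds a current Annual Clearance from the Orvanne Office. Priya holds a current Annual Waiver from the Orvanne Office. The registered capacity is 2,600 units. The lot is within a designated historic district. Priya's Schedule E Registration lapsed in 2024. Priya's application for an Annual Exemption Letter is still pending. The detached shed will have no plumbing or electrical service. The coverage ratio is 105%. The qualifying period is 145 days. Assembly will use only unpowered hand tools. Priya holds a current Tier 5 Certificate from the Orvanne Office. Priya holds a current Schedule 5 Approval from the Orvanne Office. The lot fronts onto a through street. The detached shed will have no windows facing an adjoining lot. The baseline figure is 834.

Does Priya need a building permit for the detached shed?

No — exception (b) applies; Priya does not need a building permit.

Exception (a): the reference index is 784, meeting the 723 threshold; a current Class A Declaration is held; a current Annual Clearance is held — every condition holds. However, paragraph (f) must be considered: (f) is triggered — the compliance score is 49 points, below the 59 points limit. So (a) is unavailable.
Exception (b)'s conditions are all satisfied: the structure's footprint is 100 sq ft, under the 120 sq ft limit; assessed value is $214,000, under the $260,500 limit; no windows face an adjoining lot. Applying paragraphs (g)–(m): (g) would limit (b) — the qualifying period is 145 days, meeting the 135 days threshold — but (h) sets (g) aside: (h) operates — the registered capacity is 2,600 units, under the 2,870 units limit. (i) would limit (h) — a home-based business operates on the lot — but (j) sets (i) aside: (j) operates — the lot is in a historic district. (k) is triggered (a current General Certificate is held), but is overridden by (l): (l) operates — a current Schedule 5 Approval is held. (m) is not triggered (aggregate throughput is 8,330 units, not below 7,890 units), so (l) stands. So (b) applies.
All of (c)'s requirements are met (a current Annual Waiver is held; a current Category 3 Waiver is held; there is no plumbing or electrical service). But applying paragraph (n): (n) operates against (c): a current Tier 5 Certificate is held. Exception (c) does not apply.
Exception (d) fails — the coverage ratio is 105%, not under 81%.
Exception (e) does not apply: there is no Schedule E Registration in force.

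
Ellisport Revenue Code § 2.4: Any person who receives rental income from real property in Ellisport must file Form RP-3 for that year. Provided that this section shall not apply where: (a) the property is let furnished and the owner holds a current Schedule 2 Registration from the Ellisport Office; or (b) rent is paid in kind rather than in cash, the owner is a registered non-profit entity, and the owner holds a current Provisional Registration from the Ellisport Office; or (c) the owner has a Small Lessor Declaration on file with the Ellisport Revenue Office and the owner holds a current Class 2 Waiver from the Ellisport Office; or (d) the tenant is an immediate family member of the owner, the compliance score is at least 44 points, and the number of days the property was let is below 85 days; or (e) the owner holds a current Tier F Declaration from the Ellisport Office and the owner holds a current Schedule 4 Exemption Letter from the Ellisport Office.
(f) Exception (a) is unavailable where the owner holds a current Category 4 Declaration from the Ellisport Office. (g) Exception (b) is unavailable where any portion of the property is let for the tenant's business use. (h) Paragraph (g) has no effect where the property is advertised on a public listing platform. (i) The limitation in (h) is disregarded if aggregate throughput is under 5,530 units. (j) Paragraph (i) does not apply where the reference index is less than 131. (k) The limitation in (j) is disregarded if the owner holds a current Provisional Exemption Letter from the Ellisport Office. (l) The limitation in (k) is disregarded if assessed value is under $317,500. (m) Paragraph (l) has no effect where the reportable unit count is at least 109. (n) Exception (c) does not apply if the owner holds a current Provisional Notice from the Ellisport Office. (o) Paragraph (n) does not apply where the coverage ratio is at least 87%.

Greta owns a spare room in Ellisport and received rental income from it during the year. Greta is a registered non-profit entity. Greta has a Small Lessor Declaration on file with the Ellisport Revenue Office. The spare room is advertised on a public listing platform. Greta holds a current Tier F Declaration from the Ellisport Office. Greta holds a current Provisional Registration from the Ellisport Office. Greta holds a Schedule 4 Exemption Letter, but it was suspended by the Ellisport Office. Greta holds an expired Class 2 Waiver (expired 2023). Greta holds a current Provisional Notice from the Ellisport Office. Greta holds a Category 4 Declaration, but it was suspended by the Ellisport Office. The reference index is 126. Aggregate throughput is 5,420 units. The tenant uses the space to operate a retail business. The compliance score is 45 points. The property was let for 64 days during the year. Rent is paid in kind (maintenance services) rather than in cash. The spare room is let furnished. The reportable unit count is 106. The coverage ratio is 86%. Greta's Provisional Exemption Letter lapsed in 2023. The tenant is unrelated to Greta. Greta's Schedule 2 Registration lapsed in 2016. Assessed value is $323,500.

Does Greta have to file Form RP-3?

Exception (a) fails — there is no Schedule 2 Registration in force.
All of (b)'s requirements are met (rent is paid in kind; Greta is a registered non-profit; a current Provisional Registration is held). Considering the limiting provisions: (g) is engaged (the space is let for business use), but is set aside by (h): (h) operates against (g): the property is publicly advertised. (i) operates (aggregate throughput is 5,420 units, under the 5,530 units limit), but is displaced by (j): (j) operates against (i): the reference index is 126, less than the 131 limit. (k), which would lift (j), does not operate here — there is no Provisional Exemption Letter in force. So (b) applies.
Exception (c) does not apply: there is no Class 2 Waiver in force.
Exception (d) fails — the tenant is unrelated to the owner.
Exception (e) requires that the owner holds a current Schedule 4 Exemption Letter from the Ellisport Office; but no current Schedule 4 Exemption Letter is held, so (e) is unavailable.

No — exception (b) applies; Greta is not required to file Form RP-3.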